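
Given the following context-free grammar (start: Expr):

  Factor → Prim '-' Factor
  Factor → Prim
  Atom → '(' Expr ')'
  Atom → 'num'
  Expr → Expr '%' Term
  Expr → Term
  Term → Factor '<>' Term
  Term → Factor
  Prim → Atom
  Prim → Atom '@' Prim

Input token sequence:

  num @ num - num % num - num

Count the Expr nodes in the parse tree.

[Expr [Expr [Term [Factor [Prim [Atom num] @ [Prim [Atom num]]] - [Factor [Prim [Atom num]]]]]] % [Term [Factor [Prim [Atom num]] - [Factor [Prim [Atom num]]]]]]

2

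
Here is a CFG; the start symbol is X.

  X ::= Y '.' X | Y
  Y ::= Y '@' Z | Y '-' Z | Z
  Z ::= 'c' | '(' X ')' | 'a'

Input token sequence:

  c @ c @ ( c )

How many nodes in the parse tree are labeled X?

2

[X [Y [Y [Y [Z c]] @ [Z c]] @ [Z ( [X [Y [Z c]]] )]]]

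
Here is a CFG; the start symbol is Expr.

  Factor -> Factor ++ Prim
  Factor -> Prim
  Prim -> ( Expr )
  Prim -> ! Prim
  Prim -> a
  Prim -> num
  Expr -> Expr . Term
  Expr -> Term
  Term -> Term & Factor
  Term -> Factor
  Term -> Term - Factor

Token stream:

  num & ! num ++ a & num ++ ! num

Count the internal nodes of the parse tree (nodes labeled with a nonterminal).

[Expr [Term [Term [Term [Factor [Prim num]]] & [Factor [Factor [Prim ! [Prim num]]] ++ [Prim a]]] & [Factor [Factor [Prim num]] ++ [Prim ! [Prim num]]]]]

16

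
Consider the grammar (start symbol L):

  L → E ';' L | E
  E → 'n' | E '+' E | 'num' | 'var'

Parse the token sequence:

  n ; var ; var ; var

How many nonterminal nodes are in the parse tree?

[L [E n] ; [L [E var] ; [L [E var] ; [L [E var]]]]]

8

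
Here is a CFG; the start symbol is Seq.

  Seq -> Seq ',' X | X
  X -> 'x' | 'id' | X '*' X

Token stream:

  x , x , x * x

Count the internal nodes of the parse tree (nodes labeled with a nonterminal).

8

[Seq [Seq [Seq [X x]] , [X x]] , [X [X x] * [X x]]]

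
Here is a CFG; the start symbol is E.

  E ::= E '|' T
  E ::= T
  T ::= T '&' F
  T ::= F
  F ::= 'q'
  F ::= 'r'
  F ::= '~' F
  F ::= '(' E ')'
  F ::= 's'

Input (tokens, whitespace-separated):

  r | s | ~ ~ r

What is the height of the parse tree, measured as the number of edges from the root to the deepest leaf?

[E [E [E [T [F r]]] | [T [F s]]] | [T [F ~ [F ~ [F r]]]]]

5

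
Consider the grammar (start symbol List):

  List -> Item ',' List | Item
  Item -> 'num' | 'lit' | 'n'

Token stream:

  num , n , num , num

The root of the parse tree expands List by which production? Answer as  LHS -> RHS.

List -> Item ',' List

[List [Item num] , [List [Item n] , [List [Item num] , [List [Item num]]]]]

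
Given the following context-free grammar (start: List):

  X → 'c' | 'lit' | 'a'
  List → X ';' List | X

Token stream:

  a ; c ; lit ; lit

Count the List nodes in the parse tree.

4

[List [X a] ; [List [X c] ; [List [X lit] ; [List [X lit]]]]]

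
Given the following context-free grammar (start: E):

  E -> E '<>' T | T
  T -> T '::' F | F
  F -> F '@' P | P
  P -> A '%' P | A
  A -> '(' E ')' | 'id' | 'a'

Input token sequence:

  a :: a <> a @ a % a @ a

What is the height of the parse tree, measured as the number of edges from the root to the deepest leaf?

[E [E [T [T [F [P [A a]]]] :: [F [P [A a]]]]] <> [T [F [F [F [P [A a]]] @ [P [A a] % [P [A a]]]] @ [P [A a]]]]]

7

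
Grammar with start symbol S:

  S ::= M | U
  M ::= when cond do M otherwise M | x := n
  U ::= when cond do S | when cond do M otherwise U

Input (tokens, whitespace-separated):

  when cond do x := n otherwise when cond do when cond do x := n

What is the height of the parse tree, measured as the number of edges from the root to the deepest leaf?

7

[S [U when cond do [M x := n] otherwise [U when cond do [S [U when cond do [S [M x := n]]]]]]]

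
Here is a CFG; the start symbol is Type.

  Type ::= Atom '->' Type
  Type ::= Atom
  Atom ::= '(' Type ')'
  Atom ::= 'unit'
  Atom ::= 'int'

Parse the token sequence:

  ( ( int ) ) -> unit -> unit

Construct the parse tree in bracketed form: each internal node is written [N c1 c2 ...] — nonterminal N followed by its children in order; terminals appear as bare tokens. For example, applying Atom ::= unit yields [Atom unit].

Type
Atom -> Type
( Type ) -> Type
( Atom ) -> Type
( ( Type ) ) -> Type
( ( Atom ) ) -> Type
( ( int ) ) -> Type
( ( int ) ) -> Atom -> Type
( ( int ) ) -> unit -> Type
( ( int ) ) -> unit -> Atom
( ( int ) ) -> unit -> unit

[Type [Atom ( [Type [Atom ( [Type [Atom int]] )]] )] -> [Type [Atom unit] -> [Type [Atom unit]]]]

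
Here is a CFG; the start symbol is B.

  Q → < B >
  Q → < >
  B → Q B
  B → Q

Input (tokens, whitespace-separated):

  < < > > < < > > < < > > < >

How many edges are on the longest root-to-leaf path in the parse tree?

[B [Q < [B [Q < >]] >] [B [Q < [B [Q < >]] >] [B [Q < [B [Q < >]] >] [B [Q < >]]]]]

6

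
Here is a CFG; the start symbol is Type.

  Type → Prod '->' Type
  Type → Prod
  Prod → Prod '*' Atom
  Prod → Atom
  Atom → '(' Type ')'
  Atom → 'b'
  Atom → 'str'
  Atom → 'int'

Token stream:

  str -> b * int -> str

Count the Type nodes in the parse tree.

3

[Type [Prod [Atom str]] -> [Type [Prod [Prod [Atom b]] * [Atom int]] -> [Type [Prod [Atom str]]]]]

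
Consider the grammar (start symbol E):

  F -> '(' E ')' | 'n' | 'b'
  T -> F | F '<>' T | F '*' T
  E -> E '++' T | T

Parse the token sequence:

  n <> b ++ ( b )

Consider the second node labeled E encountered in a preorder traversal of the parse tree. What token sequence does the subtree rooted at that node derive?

n <> b

[E [E [T [F n] <> [T [F b]]]] ++ [T [F ( [E [T [F b]]] )]]]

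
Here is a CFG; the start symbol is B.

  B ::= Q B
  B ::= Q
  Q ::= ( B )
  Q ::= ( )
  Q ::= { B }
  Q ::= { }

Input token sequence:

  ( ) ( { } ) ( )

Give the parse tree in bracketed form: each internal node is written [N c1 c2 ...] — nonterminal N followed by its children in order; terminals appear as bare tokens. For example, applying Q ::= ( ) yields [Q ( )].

[B [Q ( )] [B [Q ( [B [Q { }]] )] [B [Q ( )]]]]

B
Q B
( ) B
( ) Q B
( ) ( B ) B
( ) ( Q ) B
( ) ( { } ) B
( ) ( { } ) Q
( ) ( { } ) ( )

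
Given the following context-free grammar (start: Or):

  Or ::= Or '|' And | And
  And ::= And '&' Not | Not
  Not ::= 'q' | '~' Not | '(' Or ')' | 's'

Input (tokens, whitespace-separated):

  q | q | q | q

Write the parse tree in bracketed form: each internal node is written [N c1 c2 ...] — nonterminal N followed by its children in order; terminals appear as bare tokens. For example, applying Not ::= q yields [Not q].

Or
Or | And
Or | And | And
Or | And | And | And
And | And | And | And
Not | And | And | And
q | And | And | And
q | Not | And | And
q | q | And | And
q | q | Not | And
q | q | q | And
q | q | q | Not
q | q | q | q

[Or [Or [Or [Or [And [Not q]]] | [And [Not q]]] | [And [Not q]]] | [And [Not q]]]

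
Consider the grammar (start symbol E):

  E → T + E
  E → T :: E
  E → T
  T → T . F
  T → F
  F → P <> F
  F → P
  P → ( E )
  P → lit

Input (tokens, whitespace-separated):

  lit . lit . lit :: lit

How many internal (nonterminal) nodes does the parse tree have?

14

[E [T [T [T [F [P lit]]] . [F [P lit]]] . [F [P lit]]] :: [E [T [F [P lit]]]]]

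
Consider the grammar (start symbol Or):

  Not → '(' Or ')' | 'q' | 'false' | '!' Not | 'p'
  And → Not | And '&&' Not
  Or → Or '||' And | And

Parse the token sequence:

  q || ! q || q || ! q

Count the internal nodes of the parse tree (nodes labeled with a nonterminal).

14

[Or [Or [Or [Or [And [Not q]]] || [And [Not ! [Not q]]]] || [And [Not q]]] || [And [Not ! [Not q]]]]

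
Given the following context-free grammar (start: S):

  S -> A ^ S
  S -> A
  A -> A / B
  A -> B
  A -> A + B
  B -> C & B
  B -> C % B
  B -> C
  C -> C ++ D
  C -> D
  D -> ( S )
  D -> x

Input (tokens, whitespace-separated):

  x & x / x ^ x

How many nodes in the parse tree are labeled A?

[S [A [A [B [C [D x]] & [B [C [D x]]]]] / [B [C [D x]]]] ^ [S [A [B [C [D x]]]]]]

3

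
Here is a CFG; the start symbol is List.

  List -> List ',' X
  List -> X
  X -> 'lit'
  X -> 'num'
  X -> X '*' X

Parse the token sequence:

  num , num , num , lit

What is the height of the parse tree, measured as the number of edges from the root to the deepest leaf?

5

[List [List [List [List [X num]] , [X num]] , [X num]] , [X lit]]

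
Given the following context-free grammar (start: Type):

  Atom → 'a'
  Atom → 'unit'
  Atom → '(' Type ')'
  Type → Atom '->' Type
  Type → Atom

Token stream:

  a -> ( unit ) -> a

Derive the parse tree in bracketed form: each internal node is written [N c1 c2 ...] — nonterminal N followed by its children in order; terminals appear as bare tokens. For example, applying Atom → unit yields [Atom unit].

[Type [Atom a] -> [Type [Atom ( [Type [Atom unit]] )] -> [Type [Atom a]]]]

Type
Atom -> Type
a -> Type
a -> Atom -> Type
a -> ( Type ) -> Type
a -> ( Atom ) -> Type
a -> ( unit ) -> Type
a -> ( unit ) -> Atom
a -> ( unit ) -> a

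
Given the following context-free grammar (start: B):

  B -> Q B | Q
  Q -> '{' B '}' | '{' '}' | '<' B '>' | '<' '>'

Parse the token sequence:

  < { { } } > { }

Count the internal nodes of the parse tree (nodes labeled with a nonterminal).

8

[B [Q < [B [Q { [B [Q { }]] }]] >] [B [Q { }]]]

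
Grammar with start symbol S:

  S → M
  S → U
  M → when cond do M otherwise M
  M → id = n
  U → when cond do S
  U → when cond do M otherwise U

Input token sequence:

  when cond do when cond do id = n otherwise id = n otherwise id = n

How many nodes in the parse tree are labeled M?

5

[S [M when cond do [M when cond do [M id = n] otherwise [M id = n]] otherwise [M id = n]]]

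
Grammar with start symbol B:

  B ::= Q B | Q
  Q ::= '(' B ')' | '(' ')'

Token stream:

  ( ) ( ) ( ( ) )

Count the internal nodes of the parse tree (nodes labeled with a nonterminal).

[B [Q ( )] [B [Q ( )] [B [Q ( [B [Q ( )]] )]]]]

8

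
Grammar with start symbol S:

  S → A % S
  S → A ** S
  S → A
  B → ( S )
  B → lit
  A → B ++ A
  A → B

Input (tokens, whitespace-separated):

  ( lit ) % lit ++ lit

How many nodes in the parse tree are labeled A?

[S [A [B ( [S [A [B lit]]] )]] % [S [A [B lit] ++ [A [B lit]]]]]

4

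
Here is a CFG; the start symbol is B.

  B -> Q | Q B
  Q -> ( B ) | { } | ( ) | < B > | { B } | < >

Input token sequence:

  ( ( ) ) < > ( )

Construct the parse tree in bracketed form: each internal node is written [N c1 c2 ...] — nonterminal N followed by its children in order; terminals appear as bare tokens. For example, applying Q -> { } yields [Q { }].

[B [Q ( [B [Q ( )]] )] [B [Q < >] [B [Q ( )]]]]

B
Q B
( B ) B
( Q ) B
( ( ) ) B
( ( ) ) Q B
( ( ) ) < > B
( ( ) ) < > Q
( ( ) ) < > ( )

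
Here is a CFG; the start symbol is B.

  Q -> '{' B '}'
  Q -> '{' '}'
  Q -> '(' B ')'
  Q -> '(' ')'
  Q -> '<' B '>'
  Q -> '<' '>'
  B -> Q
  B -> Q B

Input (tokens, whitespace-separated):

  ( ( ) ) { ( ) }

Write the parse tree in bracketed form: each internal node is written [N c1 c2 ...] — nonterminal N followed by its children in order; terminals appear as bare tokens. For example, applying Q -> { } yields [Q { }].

B
Q B
( B ) B
( Q ) B
( ( ) ) B
( ( ) ) Q
( ( ) ) { B }
( ( ) ) { Q }
( ( ) ) { ( ) }

[B [Q ( [B [Q ( )]] )] [B [Q { [B [Q ( )]] }]]]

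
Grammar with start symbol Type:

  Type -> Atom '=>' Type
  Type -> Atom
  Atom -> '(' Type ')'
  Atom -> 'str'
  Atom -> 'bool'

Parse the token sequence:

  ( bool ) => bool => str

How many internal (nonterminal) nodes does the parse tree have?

[Type [Atom ( [Type [Atom bool]] )] => [Type [Atom bool] => [Type [Atom str]]]]

8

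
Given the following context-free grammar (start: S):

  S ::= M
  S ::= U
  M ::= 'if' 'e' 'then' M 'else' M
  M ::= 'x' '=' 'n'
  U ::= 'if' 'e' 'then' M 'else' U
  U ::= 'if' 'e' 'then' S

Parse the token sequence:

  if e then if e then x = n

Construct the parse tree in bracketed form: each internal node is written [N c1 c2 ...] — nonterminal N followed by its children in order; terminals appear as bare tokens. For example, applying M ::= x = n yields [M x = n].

[S [U if e then [S [U if e then [S [M x = n]]]]]]

S
U
if e then S
if e then U
if e then if e then S
if e then if e then M
if e then if e then x = n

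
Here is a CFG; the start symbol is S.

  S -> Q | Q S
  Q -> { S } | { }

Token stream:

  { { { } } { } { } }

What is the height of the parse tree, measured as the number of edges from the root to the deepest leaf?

6

[S [Q { [S [Q { [S [Q { }]] }] [S [Q { }] [S [Q { }]]]] }]]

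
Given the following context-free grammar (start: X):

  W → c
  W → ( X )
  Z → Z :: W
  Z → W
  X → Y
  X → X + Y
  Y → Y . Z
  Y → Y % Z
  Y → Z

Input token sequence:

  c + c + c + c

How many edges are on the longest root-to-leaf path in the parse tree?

7

[X [X [X [X [Y [Z [W c]]]] + [Y [Z [W c]]]] + [Y [Z [W c]]]] + [Y [Z [W c]]]]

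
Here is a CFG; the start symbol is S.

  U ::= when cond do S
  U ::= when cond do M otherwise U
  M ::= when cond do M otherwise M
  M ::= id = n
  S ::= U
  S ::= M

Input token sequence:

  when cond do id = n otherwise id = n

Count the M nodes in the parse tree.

[S [M when cond do [M id = n] otherwise [M id = n]]]

3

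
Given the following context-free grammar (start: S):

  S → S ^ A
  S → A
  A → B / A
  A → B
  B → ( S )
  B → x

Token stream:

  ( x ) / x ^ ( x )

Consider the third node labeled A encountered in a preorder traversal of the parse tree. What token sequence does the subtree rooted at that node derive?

[S [S [A [B ( [S [A [B x]]] )] / [A [B x]]]] ^ [A [B ( [S [A [B x]]] )]]]

x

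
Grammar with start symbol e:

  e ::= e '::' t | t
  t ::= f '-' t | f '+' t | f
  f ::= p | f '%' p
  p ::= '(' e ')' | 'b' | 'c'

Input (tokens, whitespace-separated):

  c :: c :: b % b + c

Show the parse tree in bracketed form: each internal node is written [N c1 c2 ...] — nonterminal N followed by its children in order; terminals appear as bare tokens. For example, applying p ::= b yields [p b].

e
e :: t
e :: t :: t
t :: t :: t
f :: t :: t
p :: t :: t
c :: t :: t
c :: f :: t
c :: p :: t
c :: c :: t
c :: c :: f + t
c :: c :: f % p + t
c :: c :: p % p + t
c :: c :: b % p + t
c :: c :: b % b + t
c :: c :: b % b + f
c :: c :: b % b + p
c :: c :: b % b + c

[e [e [e [t [f [p c]]]] :: [t [f [p c]]]] :: [t [f [f [p b]] % [p b]] + [t [f [p c]]]]]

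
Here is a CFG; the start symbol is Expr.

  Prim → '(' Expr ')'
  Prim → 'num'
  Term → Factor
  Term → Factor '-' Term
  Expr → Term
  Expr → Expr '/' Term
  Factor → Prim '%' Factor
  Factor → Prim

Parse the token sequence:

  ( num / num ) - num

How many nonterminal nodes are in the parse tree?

15

[Expr [Term [Factor [Prim ( [Expr [Expr [Term [Factor [Prim num]]]] / [Term [Factor [Prim num]]]] )]] - [Term [Factor [Prim num]]]]]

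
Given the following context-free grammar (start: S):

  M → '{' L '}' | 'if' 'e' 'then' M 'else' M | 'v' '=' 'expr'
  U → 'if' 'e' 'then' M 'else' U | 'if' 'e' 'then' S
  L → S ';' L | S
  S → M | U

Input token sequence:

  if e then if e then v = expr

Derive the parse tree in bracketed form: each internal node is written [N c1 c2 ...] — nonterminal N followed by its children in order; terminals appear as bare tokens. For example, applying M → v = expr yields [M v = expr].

S
U
if e then S
if e then U
if e then if e then S
if e then if e then M
if e then if e then v = expr

[S [U if e then [S [U if e then [S [M v = expr]]]]]]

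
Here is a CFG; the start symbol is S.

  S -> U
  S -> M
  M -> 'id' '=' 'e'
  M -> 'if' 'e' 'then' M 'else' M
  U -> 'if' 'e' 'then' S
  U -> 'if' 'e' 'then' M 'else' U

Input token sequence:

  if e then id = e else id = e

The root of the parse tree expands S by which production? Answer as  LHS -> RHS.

[S [M if e then [M id = e] else [M id = e]]]

S -> M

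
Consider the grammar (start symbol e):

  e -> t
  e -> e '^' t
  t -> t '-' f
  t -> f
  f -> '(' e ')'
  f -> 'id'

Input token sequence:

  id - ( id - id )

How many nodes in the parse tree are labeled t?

[e [t [t [f id]] - [f ( [e [t [t [f id]] - [f id]]] )]]]

4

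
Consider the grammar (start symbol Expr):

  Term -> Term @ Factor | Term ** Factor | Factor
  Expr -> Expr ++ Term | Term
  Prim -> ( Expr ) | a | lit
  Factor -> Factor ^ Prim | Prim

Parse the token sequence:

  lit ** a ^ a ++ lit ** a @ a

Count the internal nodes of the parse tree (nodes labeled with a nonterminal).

[Expr [Expr [Term [Term [Factor [Prim lit]]] ** [Factor [Factor [Prim a]] ^ [Prim a]]]] ++ [Term [Term [Term [Factor [Prim lit]]] ** [Factor [Prim a]]] @ [Factor [Prim a]]]]

19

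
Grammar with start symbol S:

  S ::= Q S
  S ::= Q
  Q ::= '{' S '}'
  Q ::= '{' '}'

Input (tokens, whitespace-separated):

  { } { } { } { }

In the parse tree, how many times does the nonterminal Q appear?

4

[S [Q { }] [S [Q { }] [S [Q { }] [S [Q { }]]]]]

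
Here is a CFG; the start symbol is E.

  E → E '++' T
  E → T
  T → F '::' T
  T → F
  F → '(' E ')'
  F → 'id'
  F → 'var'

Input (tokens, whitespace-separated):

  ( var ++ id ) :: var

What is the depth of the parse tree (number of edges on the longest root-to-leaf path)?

[E [T [F ( [E [E [T [F var]]] ++ [T [F id]]] )] :: [T [F var]]]]

7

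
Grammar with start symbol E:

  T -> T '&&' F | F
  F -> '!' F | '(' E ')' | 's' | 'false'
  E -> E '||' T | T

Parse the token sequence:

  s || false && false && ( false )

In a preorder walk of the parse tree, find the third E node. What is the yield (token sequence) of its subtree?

[E [E [T [F s]]] || [T [T [T [F false]] && [F false]] && [F ( [E [T [F false]]] )]]]

false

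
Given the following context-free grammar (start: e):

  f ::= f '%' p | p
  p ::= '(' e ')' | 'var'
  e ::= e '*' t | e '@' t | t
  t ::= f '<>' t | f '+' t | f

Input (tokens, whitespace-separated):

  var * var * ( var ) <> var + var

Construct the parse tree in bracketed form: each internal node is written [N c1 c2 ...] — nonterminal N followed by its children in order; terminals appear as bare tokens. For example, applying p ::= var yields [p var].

e
e * t
e * t * t
t * t * t
f * t * t
p * t * t
var * t * t
var * f * t
var * p * t
var * var * t
var * var * f <> t
var * var * p <> t
var * var * ( e ) <> t
var * var * ( t ) <> t
var * var * ( f ) <> t
var * var * ( p ) <> t
var * var * ( var ) <> t
var * var * ( var ) <> f + t
var * var * ( var ) <> p + t
var * var * ( var ) <> var + t
var * var * ( var ) <> var + f
var * var * ( var ) <> var + p
var * var * ( var ) <> var + var

[e [e [e [t [f [p var]]]] * [t [f [p var]]]] * [t [f [p ( [e [t [f [p var]]]] )]] <> [t [f [p var]] + [t [f [p var]]]]]]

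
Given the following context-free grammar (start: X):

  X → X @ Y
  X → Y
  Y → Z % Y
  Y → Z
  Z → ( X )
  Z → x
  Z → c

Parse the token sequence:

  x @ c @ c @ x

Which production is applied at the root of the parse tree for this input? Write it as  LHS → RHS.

X → X @ Y

[X [X [X [X [Y [Z x]]] @ [Y [Z c]]] @ [Y [Z c]]] @ [Y [Z x]]]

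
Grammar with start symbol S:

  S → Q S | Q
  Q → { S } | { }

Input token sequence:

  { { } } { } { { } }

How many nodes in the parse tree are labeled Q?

[S [Q { [S [Q { }]] }] [S [Q { }] [S [Q { [S [Q { }]] }]]]]

5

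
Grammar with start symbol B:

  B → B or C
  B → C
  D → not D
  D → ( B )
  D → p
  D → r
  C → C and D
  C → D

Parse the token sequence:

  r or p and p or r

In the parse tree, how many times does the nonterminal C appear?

[B [B [B [C [D r]]] or [C [C [D p]] and [D p]]] or [C [D r]]]

4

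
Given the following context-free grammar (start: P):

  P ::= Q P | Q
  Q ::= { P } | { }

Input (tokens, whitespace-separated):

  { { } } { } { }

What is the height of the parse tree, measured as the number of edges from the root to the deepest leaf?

[P [Q { [P [Q { }]] }] [P [Q { }] [P [Q { }]]]]

4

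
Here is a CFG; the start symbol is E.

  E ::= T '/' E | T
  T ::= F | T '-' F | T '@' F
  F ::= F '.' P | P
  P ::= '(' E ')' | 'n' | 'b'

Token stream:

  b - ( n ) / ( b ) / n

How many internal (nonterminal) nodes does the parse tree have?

23

[E [T [T [F [P b]]] - [F [P ( [E [T [F [P n]]]] )]]] / [E [T [F [P ( [E [T [F [P b]]]] )]]] / [E [T [F [P n]]]]]]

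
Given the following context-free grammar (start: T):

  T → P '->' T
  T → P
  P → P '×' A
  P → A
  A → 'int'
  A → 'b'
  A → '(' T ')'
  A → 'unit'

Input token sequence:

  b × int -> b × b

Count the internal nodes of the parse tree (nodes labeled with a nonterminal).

10

[T [P [P [A b]] × [A int]] -> [T [P [P [A b]] × [A b]]]]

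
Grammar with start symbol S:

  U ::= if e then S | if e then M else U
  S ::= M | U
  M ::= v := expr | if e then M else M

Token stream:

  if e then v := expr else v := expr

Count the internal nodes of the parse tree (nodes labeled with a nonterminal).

4

[S [M if e then [M v := expr] else [M v := expr]]]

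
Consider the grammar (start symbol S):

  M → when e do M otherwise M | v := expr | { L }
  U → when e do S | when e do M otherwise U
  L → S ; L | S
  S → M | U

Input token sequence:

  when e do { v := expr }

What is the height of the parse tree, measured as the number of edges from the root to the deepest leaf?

[S [U when e do [S [M { [L [S [M v := expr]]] }]]]]

7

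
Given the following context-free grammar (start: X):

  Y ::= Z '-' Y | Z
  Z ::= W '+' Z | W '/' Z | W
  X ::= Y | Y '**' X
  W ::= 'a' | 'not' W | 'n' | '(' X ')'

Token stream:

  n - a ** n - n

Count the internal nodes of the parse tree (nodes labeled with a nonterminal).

[X [Y [Z [W n]] - [Y [Z [W a]]]] ** [X [Y [Z [W n]] - [Y [Z [W n]]]]]]

14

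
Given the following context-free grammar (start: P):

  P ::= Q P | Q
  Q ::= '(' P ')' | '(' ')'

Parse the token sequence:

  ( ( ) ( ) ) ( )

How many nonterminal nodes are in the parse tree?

[P [Q ( [P [Q ( )] [P [Q ( )]]] )] [P [Q ( )]]]

8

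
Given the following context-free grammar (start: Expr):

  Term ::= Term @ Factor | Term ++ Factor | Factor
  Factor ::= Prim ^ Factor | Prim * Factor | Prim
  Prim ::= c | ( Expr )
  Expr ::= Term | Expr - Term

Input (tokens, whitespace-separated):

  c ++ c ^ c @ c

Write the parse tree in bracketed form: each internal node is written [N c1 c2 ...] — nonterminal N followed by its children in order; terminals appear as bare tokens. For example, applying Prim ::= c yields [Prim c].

[Expr [Term [Term [Term [Factor [Prim c]]] ++ [Factor [Prim c] ^ [Factor [Prim c]]]] @ [Factor [Prim c]]]]

Expr
Term
Term @ Factor
Term ++ Factor @ Factor
Factor ++ Factor @ Factor
Prim ++ Factor @ Factor
c ++ Factor @ Factor
c ++ Prim ^ Factor @ Factor
c ++ c ^ Factor @ Factor
c ++ c ^ Prim @ Factor
c ++ c ^ c @ Factor
c ++ c ^ c @ Prim
c ++ c ^ c @ c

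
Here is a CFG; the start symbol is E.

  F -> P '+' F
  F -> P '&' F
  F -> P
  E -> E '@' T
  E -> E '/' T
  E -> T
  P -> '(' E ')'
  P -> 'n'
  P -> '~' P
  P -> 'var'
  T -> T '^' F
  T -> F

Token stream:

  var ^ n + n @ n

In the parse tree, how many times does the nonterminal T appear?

3

[E [E [T [T [F [P var]]] ^ [F [P n] + [F [P n]]]]] @ [T [F [P n]]]]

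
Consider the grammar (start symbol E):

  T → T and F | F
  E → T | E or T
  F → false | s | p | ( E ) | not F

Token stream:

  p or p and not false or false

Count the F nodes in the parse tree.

5

[E [E [E [T [F p]]] or [T [T [F p]] and [F not [F false]]]] or [T [F false]]]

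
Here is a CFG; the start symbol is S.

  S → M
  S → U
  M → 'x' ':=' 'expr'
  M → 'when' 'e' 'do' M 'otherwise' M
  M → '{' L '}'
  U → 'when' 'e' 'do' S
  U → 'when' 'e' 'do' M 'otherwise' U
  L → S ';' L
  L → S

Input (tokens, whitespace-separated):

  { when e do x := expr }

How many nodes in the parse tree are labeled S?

3

[S [M { [L [S [U when e do [S [M x := expr]]]]] }]]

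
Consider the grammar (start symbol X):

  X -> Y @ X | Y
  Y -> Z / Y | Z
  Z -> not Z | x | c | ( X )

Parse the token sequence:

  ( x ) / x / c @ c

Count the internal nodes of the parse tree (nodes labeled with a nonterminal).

[X [Y [Z ( [X [Y [Z x]]] )] / [Y [Z x] / [Y [Z c]]]] @ [X [Y [Z c]]]]

13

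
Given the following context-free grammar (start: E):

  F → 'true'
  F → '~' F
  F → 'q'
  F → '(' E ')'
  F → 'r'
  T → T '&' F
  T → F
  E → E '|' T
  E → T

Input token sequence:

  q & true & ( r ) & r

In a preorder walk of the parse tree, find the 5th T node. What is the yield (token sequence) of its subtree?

r

[E [T [T [T [T [F q]] & [F true]] & [F ( [E [T [F r]]] )]] & [F r]]]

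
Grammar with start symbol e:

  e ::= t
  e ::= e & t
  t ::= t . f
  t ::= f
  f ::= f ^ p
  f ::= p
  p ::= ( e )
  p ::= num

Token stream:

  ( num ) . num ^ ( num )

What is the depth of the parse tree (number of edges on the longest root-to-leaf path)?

9

[e [t [t [f [p ( [e [t [f [p num]]]] )]]] . [f [f [p num]] ^ [p ( [e [t [f [p num]]]] )]]]]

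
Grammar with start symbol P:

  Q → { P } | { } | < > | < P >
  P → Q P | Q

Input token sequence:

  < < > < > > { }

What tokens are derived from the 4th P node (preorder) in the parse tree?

[P [Q < [P [Q < >] [P [Q < >]]] >] [P [Q { }]]]

{ }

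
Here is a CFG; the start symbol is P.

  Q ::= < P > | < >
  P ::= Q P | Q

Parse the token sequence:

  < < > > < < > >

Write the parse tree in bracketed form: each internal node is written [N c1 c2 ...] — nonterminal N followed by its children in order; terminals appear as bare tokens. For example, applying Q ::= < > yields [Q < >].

P
Q P
< P > P
< Q > P
< < > > P
< < > > Q
< < > > < P >
< < > > < Q >
< < > > < < > >

[P [Q < [P [Q < >]] >] [P [Q < [P [Q < >]] >]]]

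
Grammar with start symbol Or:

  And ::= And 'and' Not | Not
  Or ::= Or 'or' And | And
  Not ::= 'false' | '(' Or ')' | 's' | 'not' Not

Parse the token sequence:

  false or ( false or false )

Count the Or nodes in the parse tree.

4

[Or [Or [And [Not false]]] or [And [Not ( [Or [Or [And [Not false]]] or [And [Not false]]] )]]]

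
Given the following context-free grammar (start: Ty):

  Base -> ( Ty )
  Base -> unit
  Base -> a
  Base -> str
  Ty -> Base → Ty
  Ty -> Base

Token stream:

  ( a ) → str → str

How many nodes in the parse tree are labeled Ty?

4

[Ty [Base ( [Ty [Base a]] )] → [Ty [Base str] → [Ty [Base str]]]]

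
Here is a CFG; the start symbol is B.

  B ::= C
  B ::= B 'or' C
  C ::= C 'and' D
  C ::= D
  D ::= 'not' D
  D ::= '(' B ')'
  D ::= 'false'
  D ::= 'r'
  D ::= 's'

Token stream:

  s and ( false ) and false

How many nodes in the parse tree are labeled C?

[B [C [C [C [D s]] and [D ( [B [C [D false]]] )]] and [D false]]]

4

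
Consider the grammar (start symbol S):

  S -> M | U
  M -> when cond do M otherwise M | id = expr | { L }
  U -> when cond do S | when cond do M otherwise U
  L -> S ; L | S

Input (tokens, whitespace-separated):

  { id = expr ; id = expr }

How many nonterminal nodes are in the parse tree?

[S [M { [L [S [M id = expr]] ; [L [S [M id = expr]]]] }]]

8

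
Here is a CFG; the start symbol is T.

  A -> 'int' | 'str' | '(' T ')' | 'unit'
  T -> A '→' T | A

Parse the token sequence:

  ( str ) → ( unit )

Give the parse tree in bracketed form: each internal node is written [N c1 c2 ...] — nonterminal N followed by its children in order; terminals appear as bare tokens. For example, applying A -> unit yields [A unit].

T
A → T
( T ) → T
( A ) → T
( str ) → T
( str ) → A
( str ) → ( T )
( str ) → ( A )
( str ) → ( unit )

[T [A ( [T [A str]] )] → [T [A ( [T [A unit]] )]]]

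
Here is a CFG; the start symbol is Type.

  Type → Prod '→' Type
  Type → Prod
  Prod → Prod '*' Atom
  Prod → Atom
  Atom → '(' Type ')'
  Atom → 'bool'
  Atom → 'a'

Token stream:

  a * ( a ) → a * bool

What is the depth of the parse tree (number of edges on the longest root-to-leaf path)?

[Type [Prod [Prod [Atom a]] * [Atom ( [Type [Prod [Atom a]]] )]] → [Type [Prod [Prod [Atom a]] * [Atom bool]]]]

6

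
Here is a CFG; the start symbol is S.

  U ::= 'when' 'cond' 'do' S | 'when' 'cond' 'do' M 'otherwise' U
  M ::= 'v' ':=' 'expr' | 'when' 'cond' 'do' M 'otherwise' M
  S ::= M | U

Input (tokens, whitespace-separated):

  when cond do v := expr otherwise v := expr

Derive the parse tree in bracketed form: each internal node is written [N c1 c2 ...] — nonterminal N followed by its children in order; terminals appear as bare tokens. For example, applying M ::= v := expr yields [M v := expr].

[S [M when cond do [M v := expr] otherwise [M v := expr]]]

S
M
when cond do M otherwise M
when cond do v := expr otherwise M
when cond do v := expr otherwise v := expr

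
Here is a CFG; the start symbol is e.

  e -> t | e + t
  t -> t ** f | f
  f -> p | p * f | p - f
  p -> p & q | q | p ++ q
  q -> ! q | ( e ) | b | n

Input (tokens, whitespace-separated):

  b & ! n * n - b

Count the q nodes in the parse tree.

[e [t [f [p [p [q b]] & [q ! [q n]]] * [f [p [q n]] - [f [p [q b]]]]]]]

5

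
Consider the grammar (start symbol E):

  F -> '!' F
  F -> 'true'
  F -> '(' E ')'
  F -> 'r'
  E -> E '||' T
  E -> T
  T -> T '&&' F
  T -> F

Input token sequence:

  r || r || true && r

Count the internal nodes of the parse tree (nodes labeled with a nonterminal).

11

[E [E [E [T [F r]]] || [T [F r]]] || [T [T [F true]] && [F r]]]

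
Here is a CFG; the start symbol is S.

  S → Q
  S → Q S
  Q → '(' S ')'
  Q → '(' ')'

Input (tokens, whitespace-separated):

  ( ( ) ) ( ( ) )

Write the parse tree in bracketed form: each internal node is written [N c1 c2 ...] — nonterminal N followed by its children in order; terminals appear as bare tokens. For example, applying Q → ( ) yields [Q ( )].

S
Q S
( S ) S
( Q ) S
( ( ) ) S
( ( ) ) Q
( ( ) ) ( S )
( ( ) ) ( Q )
( ( ) ) ( ( ) )

[S [Q ( [S [Q ( )]] )] [S [Q ( [S [Q ( )]] )]]]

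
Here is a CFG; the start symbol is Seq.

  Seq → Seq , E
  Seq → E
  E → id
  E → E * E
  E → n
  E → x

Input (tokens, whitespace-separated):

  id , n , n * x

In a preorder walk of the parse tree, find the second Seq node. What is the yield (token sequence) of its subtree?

[Seq [Seq [Seq [E id]] , [E n]] , [E [E n] * [E x]]]

id , n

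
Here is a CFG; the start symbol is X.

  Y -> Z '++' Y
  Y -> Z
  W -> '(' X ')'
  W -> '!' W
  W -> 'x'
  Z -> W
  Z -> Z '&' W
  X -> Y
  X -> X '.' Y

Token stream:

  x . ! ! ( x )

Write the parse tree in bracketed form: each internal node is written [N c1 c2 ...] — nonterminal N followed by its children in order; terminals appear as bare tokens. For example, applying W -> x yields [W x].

[X [X [Y [Z [W x]]]] . [Y [Z [W ! [W ! [W ( [X [Y [Z [W x]]]] )]]]]]]

X
X . Y
Y . Y
Z . Y
W . Y
x . Y
x . Z
x . W
x . ! W
x . ! ! W
x . ! ! ( X )
x . ! ! ( Y )
x . ! ! ( Z )
x . ! ! ( W )
x . ! ! ( x )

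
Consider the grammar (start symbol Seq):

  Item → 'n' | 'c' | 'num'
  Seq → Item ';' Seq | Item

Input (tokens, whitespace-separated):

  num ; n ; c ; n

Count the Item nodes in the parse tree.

4

[Seq [Item num] ; [Seq [Item n] ; [Seq [Item c] ; [Seq [Item n]]]]]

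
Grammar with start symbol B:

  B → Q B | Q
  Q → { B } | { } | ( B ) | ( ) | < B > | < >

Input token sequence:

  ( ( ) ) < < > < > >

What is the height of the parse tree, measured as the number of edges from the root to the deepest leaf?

6

[B [Q ( [B [Q ( )]] )] [B [Q < [B [Q < >] [B [Q < >]]] >]]]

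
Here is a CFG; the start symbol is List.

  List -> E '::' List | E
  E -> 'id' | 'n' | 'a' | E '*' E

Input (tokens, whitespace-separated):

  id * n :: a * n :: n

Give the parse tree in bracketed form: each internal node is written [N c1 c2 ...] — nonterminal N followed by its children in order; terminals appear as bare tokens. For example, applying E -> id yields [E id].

List
E :: List
E * E :: List
id * E :: List
id * n :: List
id * n :: E :: List
id * n :: E * E :: List
id * n :: a * E :: List
id * n :: a * n :: List
id * n :: a * n :: E
id * n :: a * n :: n

[List [E [E id] * [E n]] :: [List [E [E a] * [E n]] :: [List [E n]]]]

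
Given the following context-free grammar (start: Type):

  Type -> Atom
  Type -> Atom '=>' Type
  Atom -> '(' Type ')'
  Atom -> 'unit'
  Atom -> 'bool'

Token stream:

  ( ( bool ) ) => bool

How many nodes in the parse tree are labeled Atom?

[Type [Atom ( [Type [Atom ( [Type [Atom bool]] )]] )] => [Type [Atom bool]]]

4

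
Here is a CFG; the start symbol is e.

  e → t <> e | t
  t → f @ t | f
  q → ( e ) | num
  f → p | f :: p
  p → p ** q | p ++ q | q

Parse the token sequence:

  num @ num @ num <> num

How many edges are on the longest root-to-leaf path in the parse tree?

[e [t [f [p [q num]]] @ [t [f [p [q num]]] @ [t [f [p [q num]]]]]] <> [e [t [f [p [q num]]]]]]

7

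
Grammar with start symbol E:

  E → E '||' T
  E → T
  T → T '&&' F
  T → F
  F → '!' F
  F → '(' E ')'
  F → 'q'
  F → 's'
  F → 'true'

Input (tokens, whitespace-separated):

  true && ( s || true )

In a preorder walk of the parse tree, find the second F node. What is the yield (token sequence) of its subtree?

( s || true )

[E [T [T [F true]] && [F ( [E [E [T [F s]]] || [T [F true]]] )]]]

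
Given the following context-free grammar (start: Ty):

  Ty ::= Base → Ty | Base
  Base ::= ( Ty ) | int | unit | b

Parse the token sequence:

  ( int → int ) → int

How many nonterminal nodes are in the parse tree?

[Ty [Base ( [Ty [Base int] → [Ty [Base int]]] )] → [Ty [Base int]]]

8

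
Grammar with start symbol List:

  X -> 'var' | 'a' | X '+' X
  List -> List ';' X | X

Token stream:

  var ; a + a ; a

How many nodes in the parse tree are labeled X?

[List [List [List [X var]] ; [X [X a] + [X a]]] ; [X a]]

5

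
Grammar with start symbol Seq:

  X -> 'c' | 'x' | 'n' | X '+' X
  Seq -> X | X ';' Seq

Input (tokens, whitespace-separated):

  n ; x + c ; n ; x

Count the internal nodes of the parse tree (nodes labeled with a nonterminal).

[Seq [X n] ; [Seq [X [X x] + [X c]] ; [Seq [X n] ; [Seq [X x]]]]]

10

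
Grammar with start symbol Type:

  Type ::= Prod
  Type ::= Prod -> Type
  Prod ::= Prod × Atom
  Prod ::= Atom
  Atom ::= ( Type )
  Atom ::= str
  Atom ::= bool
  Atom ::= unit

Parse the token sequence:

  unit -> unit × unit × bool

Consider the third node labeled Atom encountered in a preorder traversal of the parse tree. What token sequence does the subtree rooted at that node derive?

unit

[Type [Prod [Atom unit]] -> [Type [Prod [Prod [Prod [Atom unit]] × [Atom unit]] × [Atom bool]]]]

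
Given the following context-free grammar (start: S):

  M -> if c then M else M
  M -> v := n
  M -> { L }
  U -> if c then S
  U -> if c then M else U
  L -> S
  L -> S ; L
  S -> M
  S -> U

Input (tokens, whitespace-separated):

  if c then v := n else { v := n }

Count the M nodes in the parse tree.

[S [M if c then [M v := n] else [M { [L [S [M v := n]]] }]]]

4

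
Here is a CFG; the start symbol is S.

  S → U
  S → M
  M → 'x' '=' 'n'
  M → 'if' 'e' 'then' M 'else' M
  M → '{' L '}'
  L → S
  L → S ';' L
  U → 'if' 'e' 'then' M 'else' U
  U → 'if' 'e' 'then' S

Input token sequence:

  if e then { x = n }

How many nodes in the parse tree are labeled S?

[S [U if e then [S [M { [L [S [M x = n]]] }]]]]

3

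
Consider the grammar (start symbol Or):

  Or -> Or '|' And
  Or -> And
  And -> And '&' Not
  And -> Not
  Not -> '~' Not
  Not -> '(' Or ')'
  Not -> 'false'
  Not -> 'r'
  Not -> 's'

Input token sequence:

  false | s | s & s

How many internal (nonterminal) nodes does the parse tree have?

11

[Or [Or [Or [And [Not false]]] | [And [Not s]]] | [And [And [Not s]] & [Not s]]]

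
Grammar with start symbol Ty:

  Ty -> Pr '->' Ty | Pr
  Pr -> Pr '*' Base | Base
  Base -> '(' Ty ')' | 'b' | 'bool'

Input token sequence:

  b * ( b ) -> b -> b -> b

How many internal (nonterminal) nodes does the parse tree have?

17

[Ty [Pr [Pr [Base b]] * [Base ( [Ty [Pr [Base b]]] )]] -> [Ty [Pr [Base b]] -> [Ty [Pr [Base b]] -> [Ty [Pr [Base b]]]]]]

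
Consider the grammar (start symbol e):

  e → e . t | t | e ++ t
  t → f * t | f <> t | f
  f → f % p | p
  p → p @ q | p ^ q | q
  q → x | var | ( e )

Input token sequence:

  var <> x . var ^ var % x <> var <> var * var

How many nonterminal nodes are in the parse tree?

[e [e [t [f [p [q var]]] <> [t [f [p [q x]]]]]] . [t [f [f [p [p [q var]] ^ [q var]]] % [p [q x]]] <> [t [f [p [q var]]] <> [t [f [p [q var]]] * [t [f [p [q var]]]]]]]]

31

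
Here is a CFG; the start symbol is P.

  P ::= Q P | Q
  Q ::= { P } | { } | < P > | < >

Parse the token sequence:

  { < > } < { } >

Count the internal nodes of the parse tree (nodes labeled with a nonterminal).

8

[P [Q { [P [Q < >]] }] [P [Q < [P [Q { }]] >]]]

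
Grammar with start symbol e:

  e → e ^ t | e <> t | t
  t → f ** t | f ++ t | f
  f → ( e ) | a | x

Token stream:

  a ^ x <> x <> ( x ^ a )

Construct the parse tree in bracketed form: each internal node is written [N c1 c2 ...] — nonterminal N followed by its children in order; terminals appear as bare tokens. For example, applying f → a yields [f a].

e
e <> t
e <> t <> t
e ^ t <> t <> t
t ^ t <> t <> t
f ^ t <> t <> t
a ^ t <> t <> t
a ^ f <> t <> t
a ^ x <> t <> t
a ^ x <> f <> t
a ^ x <> x <> t
a ^ x <> x <> f
a ^ x <> x <> ( e )
a ^ x <> x <> ( e ^ t )
a ^ x <> x <> ( t ^ t )
a ^ x <> x <> ( f ^ t )
a ^ x <> x <> ( x ^ t )
a ^ x <> x <> ( x ^ f )
a ^ x <> x <> ( x ^ a )

[e [e [e [e [t [f a]]] ^ [t [f x]]] <> [t [f x]]] <> [t [f ( [e [e [t [f x]]] ^ [t [f a]]] )]]]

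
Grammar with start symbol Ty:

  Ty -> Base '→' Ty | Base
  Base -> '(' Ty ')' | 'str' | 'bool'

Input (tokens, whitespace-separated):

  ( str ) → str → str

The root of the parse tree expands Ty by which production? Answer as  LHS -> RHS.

[Ty [Base ( [Ty [Base str]] )] → [Ty [Base str] → [Ty [Base str]]]]

Ty -> Base '→' Ty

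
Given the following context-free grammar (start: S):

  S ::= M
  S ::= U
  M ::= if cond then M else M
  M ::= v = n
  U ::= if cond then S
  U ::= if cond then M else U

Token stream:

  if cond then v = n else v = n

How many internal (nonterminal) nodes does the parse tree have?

4

[S [M if cond then [M v = n] else [M v = n]]]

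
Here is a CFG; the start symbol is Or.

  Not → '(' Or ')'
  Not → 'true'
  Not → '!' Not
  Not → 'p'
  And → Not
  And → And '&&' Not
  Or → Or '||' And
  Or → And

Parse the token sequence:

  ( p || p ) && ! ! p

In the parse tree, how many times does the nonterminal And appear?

[Or [And [And [Not ( [Or [Or [And [Not p]]] || [And [Not p]]] )]] && [Not ! [Not ! [Not p]]]]]

4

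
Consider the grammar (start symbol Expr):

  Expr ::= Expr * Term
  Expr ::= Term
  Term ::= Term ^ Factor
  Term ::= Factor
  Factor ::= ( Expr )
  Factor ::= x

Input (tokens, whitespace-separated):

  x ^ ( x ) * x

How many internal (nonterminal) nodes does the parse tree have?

11

[Expr [Expr [Term [Term [Factor x]] ^ [Factor ( [Expr [Term [Factor x]]] )]]] * [Term [Factor x]]]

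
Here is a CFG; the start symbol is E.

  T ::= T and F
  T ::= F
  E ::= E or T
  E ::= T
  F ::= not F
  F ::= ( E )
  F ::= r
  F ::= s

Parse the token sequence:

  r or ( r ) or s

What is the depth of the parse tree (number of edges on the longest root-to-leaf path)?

[E [E [E [T [F r]]] or [T [F ( [E [T [F r]]] )]]] or [T [F s]]]

7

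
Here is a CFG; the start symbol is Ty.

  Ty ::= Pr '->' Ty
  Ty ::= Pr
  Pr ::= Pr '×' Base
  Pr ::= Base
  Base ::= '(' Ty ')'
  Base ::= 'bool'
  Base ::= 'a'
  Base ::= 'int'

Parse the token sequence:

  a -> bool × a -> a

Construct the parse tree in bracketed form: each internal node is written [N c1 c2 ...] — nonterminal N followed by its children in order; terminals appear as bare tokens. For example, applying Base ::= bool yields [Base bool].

Ty
Pr -> Ty
Base -> Ty
a -> Ty
a -> Pr -> Ty
a -> Pr × Base -> Ty
a -> Base × Base -> Ty
a -> bool × Base -> Ty
a -> bool × a -> Ty
a -> bool × a -> Pr
a -> bool × a -> Base
a -> bool × a -> a

[Ty [Pr [Base a]] -> [Ty [Pr [Pr [Base bool]] × [Base a]] -> [Ty [Pr [Base a]]]]]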